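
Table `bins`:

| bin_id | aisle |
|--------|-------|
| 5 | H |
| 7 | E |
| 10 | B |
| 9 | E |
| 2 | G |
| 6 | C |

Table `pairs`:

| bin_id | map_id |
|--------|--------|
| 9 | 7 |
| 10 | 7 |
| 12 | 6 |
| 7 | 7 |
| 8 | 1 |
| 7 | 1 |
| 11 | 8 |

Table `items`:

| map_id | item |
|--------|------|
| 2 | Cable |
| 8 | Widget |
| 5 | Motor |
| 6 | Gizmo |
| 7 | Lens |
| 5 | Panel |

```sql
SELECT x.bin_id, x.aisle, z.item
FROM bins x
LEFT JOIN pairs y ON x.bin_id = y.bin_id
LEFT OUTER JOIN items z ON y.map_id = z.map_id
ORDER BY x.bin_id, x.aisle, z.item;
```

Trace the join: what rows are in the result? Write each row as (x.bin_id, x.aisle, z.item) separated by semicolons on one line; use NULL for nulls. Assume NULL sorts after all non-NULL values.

Joins associate left-to-right: bins LEFT JOIN pairs on bin_id gives 7 intermediate row(s).
Then LEFT JOIN `items z` on map_id: each of those 7 rows is kept; rows whose y.map_id has no match in z get NULL for z's columns.

(2, G, NULL); (5, H, NULL); (6, C, NULL); (7, E, Lens); (7, E, NULL); (9, E, Lens); (10, B, Lens)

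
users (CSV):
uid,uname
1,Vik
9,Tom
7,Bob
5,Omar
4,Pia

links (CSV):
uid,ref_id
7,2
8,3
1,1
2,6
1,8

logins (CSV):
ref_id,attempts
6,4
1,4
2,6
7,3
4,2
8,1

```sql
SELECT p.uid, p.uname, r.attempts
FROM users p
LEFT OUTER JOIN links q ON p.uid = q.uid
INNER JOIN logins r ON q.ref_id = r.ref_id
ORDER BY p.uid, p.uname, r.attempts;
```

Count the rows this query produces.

3

Evaluate left to right. First `users p LEFT JOIN links q` on uid: 6 row(s).
Then INNER JOIN `logins r` on ref_id: keep only rows whose q.ref_id appears in r.
Result: 3 row(s).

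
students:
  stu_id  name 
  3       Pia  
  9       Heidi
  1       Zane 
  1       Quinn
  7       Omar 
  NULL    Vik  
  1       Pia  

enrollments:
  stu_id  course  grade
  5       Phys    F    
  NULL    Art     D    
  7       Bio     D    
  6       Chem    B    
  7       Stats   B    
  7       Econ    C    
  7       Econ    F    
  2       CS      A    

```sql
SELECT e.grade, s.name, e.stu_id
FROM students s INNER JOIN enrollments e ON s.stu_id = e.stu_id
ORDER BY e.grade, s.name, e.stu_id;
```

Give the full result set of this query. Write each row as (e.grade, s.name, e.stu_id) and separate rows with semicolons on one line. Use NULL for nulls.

INNER JOIN keeps only pairs where the ON condition holds.
Matching on s.stu_id = e.stu_id. A NULL in a compared column never satisfies the condition.
- stu_id=3: no matching e row, dropped.
- stu_id=9: no matching e row, dropped.
- stu_id=1: no matching e row, dropped.
- stu_id=1: no matching e row, dropped.
- stu_id=7: 4 matching e row(s), so 4 row(s) emitted.
- stu_id=NULL: no matching e row, dropped.
- stu_id=1: no matching e row, dropped.
After projecting and ordering:
e.grade | s.name | e.stu_id
B | Omar | 7
C | Omar | 7
D | Omar | 7
F | Omar | 7

(B, Omar, 7); (C, Omar, 7); (D, Omar, 7); (F, Omar, 7)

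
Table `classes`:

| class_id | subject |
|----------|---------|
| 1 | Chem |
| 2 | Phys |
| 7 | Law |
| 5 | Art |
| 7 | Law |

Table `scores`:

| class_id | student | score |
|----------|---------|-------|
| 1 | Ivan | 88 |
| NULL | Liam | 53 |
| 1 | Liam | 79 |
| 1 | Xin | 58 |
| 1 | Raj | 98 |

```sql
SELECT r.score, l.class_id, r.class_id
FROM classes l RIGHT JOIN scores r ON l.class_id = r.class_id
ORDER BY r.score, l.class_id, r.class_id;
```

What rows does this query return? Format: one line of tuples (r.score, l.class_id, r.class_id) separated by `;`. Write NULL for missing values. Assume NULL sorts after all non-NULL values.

RIGHT JOIN keeps every row from `scores`; unmatched rows get NULL for `classes`'s columns.
Matching on l.class_id = r.class_id. A NULL in a compared column never satisfies the condition.
- l row (class_id=1): matches 4 r row(s) → 4 output row(s).
- l row (class_id=2): no match.
- l row (class_id=7): no match.
- l row (class_id=5): no match.
- l row (class_id=7): no match.
- 1 r row(s) had no l match → kept, l columns NULL.
After projecting and ordering:
r.score | l.class_id | r.class_id
53 | NULL | NULL
58 | 1 | 1
79 | 1 | 1
88 | 1 | 1
98 | 1 | 1

(53, NULL, NULL); (58, 1, 1); (79, 1, 1); (88, 1, 1); (98, 1, 1)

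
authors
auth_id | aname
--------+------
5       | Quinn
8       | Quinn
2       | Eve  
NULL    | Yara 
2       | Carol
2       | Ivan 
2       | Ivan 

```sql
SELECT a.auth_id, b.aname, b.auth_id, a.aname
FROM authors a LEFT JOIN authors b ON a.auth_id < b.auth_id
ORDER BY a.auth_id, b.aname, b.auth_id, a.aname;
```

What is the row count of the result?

11

LEFT JOIN keeps every row from `authors a`; unmatched rows get NULL for `authors b`'s columns.
Matching on a.auth_id < b.auth_id. A NULL in a compared column never satisfies the condition.
Matched pairs: 9; unmatched a rows kept: 2.
Total: 9 matched + 2 padded = 11 rows.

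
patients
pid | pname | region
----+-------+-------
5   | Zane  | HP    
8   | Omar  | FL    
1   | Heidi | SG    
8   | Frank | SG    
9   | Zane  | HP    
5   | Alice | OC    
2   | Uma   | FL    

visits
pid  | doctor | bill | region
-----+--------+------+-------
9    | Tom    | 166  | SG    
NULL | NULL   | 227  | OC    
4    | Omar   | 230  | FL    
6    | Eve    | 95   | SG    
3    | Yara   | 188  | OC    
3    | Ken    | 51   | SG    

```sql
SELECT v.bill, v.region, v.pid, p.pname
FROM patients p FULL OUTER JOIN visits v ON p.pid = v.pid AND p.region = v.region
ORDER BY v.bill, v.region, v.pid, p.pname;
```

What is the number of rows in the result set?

13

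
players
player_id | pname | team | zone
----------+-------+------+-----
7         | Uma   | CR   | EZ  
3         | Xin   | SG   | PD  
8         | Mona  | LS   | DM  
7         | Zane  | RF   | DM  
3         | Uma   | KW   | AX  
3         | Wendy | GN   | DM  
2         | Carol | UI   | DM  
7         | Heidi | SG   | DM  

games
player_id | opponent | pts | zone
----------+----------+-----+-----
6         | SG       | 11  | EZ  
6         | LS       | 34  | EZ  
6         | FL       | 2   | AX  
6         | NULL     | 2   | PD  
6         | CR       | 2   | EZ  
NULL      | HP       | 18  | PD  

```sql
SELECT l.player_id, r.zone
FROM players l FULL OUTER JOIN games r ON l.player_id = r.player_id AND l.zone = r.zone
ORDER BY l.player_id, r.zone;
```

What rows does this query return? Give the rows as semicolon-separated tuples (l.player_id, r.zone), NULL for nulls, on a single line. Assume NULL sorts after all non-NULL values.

(2, NULL); (3, NULL); (3, NULL); (3, NULL); (7, NULL); (7, NULL); (7, NULL); (8, NULL); (NULL, AX); (NULL, EZ); (NULL, EZ); (NULL, EZ); (NULL, PD); (NULL, PD)

FULL OUTER JOIN keeps every row from both sides; unmatched rows get NULL for the other side's columns.
Matching on l.player_id = r.player_id AND l.zone = r.zone. A NULL in a compared column never satisfies the condition.
- l row (player_id=7, zone=EZ): no match → kept, r columns NULL.
- l row (player_id=3, zone=PD): no match → kept, r columns NULL.
- l row (player_id=8, zone=DM): no match → kept, r columns NULL.
- l row (player_id=7, zone=DM): no match → kept, r columns NULL.
- l row (player_id=3, zone=AX): no match → kept, r columns NULL.
- l row (player_id=3, zone=DM): no match → kept, r columns NULL.
- l row (player_id=2, zone=DM): no match → kept, r columns NULL.
- l row (player_id=7, zone=DM): no match → kept, r columns NULL.
- plus 6 unmatched r row(s), each kept with NULL l columns.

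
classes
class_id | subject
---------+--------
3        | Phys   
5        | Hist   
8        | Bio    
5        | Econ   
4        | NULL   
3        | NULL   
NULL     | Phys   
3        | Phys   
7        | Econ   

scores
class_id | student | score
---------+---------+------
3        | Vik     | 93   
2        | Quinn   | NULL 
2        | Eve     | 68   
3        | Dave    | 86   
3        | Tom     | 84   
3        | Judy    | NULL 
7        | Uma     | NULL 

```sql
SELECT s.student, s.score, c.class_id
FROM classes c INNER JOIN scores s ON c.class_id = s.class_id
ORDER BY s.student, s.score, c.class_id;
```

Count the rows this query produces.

13

INNER JOIN keeps only pairs where the ON condition holds.
Matching on c.class_id = s.class_id. A NULL in a compared column never satisfies the condition.
- c[0] class_id=3 → 4 match(es) in s → 4 row(s).
- c[1] class_id=5 → no match; dropped.
- c[2] class_id=8 → no match; dropped.
- c[3] class_id=5 → no match; dropped.
- c[4] class_id=4 → no match; dropped.
- c[5] class_id=3 → 4 match(es) in s → 4 row(s).
- c[6] class_id=NULL → no match; dropped.
- c[7] class_id=3 → 4 match(es) in s → 4 row(s).
- c[8] class_id=7 → 1 match(es) in s → 1 row(s).
Total: 13 rows.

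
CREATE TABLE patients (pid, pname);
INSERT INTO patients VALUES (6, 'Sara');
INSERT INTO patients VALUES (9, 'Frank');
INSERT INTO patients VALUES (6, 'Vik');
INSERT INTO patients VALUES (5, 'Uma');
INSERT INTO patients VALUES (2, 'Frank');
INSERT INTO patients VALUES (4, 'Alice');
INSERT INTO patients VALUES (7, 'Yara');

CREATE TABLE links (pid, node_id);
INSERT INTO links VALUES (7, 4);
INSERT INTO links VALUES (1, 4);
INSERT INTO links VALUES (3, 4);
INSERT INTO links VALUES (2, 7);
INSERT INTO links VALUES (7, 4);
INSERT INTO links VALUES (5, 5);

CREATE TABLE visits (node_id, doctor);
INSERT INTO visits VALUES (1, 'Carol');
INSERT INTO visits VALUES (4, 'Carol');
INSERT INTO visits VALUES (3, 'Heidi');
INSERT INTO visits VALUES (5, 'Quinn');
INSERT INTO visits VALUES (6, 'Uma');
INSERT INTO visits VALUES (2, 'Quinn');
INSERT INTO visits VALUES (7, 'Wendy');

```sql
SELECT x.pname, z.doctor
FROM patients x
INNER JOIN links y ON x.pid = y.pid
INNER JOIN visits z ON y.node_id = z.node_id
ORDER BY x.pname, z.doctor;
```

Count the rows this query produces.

Joins associate left-to-right: patients INNER JOIN links on pid gives 4 intermediate row(s).
Then INNER JOIN `visits z` on node_id: keep only rows whose y.node_id appears in z.
Result: 4 row(s).

4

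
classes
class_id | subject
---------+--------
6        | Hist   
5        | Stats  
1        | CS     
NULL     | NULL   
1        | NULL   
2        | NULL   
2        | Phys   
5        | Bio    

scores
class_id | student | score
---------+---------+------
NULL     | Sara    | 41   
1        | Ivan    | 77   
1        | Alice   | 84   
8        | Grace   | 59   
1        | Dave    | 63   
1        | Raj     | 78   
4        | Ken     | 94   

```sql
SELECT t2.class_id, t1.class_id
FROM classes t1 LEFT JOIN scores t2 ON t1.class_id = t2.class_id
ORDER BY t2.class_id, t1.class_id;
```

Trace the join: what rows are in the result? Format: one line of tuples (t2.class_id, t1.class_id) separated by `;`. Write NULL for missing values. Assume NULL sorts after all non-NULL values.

(1, 1); (1, 1); (1, 1); (1, 1); (1, 1); (1, 1); (1, 1); (1, 1); (NULL, 2); (NULL, 2); (NULL, 5); (NULL, 5); (NULL, 6); (NULL, NULL)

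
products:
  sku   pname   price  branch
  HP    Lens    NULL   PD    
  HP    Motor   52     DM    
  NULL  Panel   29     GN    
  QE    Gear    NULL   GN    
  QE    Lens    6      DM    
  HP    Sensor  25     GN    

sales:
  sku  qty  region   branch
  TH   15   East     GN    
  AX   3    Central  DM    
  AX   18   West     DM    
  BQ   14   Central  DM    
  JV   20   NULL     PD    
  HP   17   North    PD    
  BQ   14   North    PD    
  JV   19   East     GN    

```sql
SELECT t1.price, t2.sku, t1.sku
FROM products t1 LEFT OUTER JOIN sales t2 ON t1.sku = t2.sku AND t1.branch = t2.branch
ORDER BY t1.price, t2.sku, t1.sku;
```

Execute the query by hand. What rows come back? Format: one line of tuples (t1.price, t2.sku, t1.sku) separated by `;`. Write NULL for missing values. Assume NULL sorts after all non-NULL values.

LEFT JOIN keeps every row from `products`; unmatched rows get NULL for `sales`'s columns.
Matching on t1.sku = t2.sku AND t1.branch = t2.branch. A NULL in a compared column never satisfies the condition.
Matched pairs: 1; unmatched t1 rows kept: 5.

(6, NULL, QE); (25, NULL, HP); (29, NULL, NULL); (52, NULL, HP); (NULL, HP, HP); (NULL, NULL, QE)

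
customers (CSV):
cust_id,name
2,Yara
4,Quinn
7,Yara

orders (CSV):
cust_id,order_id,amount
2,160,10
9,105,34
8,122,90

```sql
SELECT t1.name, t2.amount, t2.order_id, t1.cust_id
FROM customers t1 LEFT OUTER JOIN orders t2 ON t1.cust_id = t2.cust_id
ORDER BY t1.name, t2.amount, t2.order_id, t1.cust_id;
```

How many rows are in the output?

3

LEFT JOIN keeps every row from `customers`; unmatched rows get NULL for `orders`'s columns.
Matching on t1.cust_id = t2.cust_id.
Matched pairs: 1; unmatched t1 rows kept: 2.
Total: 1 matched + 2 padded = 3 rows.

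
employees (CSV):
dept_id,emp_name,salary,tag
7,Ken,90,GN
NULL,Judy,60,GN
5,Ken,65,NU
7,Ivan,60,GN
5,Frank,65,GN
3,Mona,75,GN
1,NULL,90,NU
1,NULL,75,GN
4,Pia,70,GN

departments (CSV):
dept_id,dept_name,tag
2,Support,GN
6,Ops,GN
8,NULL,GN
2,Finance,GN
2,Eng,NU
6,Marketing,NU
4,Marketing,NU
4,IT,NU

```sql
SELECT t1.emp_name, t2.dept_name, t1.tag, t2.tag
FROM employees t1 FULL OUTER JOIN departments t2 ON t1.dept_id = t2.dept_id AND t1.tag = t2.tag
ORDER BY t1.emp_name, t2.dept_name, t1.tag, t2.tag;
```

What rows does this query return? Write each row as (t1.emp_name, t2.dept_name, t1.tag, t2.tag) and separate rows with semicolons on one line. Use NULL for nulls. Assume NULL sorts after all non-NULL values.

FULL OUTER JOIN keeps every row from both sides; unmatched rows get NULL for the other side's columns.
Matching on t1.dept_id = t2.dept_id AND t1.tag = t2.tag. A NULL in a compared column never satisfies the condition.
- dept_id=7, tag=GN: no t2 row matches, row kept with t2 columns NULL.
- dept_id=NULL, tag=GN: no t2 row matches, row kept with t2 columns NULL.
- dept_id=5, tag=NU: no t2 row matches, row kept with t2 columns NULL.
- dept_id=7, tag=GN: no t2 row matches, row kept with t2 columns NULL.
- dept_id=5, tag=GN: no t2 row matches, row kept with t2 columns NULL.
- dept_id=3, tag=GN: no t2 row matches, row kept with t2 columns NULL.
- dept_id=1, tag=NU: no t2 row matches, row kept with t2 columns NULL.
- dept_id=1, tag=GN: no t2 row matches, row kept with t2 columns NULL.
- dept_id=4, tag=GN: no t2 row matches, row kept with t2 columns NULL.
- plus 8 unmatched t2 row(s), each kept with NULL t1 columns.

(Frank, NULL, GN, NULL); (Ivan, NULL, GN, NULL); (Judy, NULL, GN, NULL); (Ken, NULL, GN, NULL); (Ken, NULL, NU, NULL); (Mona, NULL, GN, NULL); (Pia, NULL, GN, NULL); (NULL, Eng, NULL, NU); (NULL, Finance, NULL, GN); (NULL, IT, NULL, NU); (NULL, Marketing, NULL, NU); (NULL, Marketing, NULL, NU); (NULL, Ops, NULL, GN); (NULL, Support, NULL, GN); (NULL, NULL, GN, NULL); (NULL, NULL, NU, NULL); (NULL, NULL, NULL, GN)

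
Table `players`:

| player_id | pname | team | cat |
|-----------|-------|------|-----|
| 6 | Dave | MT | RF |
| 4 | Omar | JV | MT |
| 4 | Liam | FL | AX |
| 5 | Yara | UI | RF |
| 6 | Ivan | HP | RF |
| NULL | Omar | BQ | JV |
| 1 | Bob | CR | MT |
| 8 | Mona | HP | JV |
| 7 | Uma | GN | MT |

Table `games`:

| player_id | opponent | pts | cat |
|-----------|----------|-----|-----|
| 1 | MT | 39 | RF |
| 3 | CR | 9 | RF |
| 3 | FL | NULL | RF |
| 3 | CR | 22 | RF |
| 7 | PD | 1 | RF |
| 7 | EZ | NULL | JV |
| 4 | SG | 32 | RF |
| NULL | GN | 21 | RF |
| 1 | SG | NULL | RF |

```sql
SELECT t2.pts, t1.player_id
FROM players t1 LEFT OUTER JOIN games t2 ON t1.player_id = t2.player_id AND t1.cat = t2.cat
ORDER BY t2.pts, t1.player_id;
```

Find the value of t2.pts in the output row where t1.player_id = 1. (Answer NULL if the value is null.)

NULL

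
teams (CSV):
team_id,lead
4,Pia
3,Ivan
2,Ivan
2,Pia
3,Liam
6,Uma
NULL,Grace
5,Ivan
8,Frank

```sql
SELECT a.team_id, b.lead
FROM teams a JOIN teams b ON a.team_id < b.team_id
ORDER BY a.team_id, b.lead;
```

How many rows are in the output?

26

INNER JOIN keeps only pairs where the ON condition holds.
Matching on a.team_id < b.team_id. A NULL in a compared column never satisfies the condition.
Matched pairs: 26.
Total: 26 rows.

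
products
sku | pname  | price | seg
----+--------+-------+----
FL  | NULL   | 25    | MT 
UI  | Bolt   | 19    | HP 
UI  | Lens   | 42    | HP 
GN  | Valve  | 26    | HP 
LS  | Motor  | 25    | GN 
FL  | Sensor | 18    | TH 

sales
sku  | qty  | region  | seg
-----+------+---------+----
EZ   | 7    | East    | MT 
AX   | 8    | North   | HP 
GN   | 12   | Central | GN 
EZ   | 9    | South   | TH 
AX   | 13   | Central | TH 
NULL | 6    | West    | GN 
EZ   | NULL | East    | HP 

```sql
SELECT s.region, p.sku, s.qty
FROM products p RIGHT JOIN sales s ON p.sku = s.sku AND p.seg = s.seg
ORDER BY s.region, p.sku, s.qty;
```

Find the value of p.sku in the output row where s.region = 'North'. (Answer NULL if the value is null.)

RIGHT JOIN keeps every row from `sales`; unmatched rows get NULL for `products`'s columns.
Matching on p.sku = s.sku AND p.seg = s.seg. A NULL in a compared column never satisfies the condition.
- sku=FL, seg=MT: no matching s row.
- sku=UI, seg=HP: no matching s row.
- sku=UI, seg=HP: no matching s row.
- sku=GN, seg=HP: no matching s row.
- sku=LS, seg=GN: no matching s row.
- sku=FL, seg=TH: no matching s row.
- 7 s row(s) had no p match → kept, p columns NULL.

NULL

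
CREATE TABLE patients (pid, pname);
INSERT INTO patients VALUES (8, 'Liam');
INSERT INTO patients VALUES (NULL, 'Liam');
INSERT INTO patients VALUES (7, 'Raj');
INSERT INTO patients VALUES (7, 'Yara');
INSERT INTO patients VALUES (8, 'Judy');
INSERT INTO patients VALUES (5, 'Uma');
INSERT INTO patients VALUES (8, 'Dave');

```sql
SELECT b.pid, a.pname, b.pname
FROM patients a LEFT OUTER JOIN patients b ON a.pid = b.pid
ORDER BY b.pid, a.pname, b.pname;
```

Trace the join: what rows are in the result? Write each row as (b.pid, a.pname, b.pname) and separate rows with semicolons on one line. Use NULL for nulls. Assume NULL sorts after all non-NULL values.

LEFT JOIN keeps every row from `patients a`; unmatched rows get NULL for `patients b`'s columns.
Matching on a.pid = b.pid. A NULL in a compared column never satisfies the condition.
- a (pid=8) pairs with 3 row(s) of b.
- a (pid=NULL) has no partner → padded with NULL.
- a (pid=7) pairs with 2 row(s) of b.
- a (pid=7) pairs with 2 row(s) of b.
- a (pid=8) pairs with 3 row(s) of b.
- a (pid=5) pairs with 1 row(s) of b.
- a (pid=8) pairs with 3 row(s) of b.

(5, Uma, Uma); (7, Raj, Raj); (7, Raj, Yara); (7, Yara, Raj); (7, Yara, Yara); (8, Dave, Dave); (8, Dave, Judy); (8, Dave, Liam); (8, Judy, Dave); (8, Judy, Judy); (8, Judy, Liam); (8, Liam, Dave); (8, Liam, Judy); (8, Liam, Liam); (NULL, Liam, NULL)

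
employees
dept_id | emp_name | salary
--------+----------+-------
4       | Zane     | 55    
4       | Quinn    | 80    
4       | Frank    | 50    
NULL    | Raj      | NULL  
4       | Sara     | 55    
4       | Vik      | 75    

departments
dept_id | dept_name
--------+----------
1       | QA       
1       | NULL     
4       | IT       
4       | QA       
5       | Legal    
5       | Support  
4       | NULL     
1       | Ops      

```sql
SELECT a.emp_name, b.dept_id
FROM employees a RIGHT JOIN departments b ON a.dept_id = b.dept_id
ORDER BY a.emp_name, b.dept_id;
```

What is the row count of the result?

RIGHT JOIN keeps every row from `departments`; unmatched rows get NULL for `employees`'s columns.
Matching on a.dept_id = b.dept_id. A NULL in a compared column never satisfies the condition.
- a row (dept_id=4): matches 3 b row(s) → 3 output row(s).
- a row (dept_id=4): matches 3 b row(s) → 3 output row(s).
- a row (dept_id=4): matches 3 b row(s) → 3 output row(s).
- a row (dept_id=NULL): no match.
- a row (dept_id=4): matches 3 b row(s) → 3 output row(s).
- a row (dept_id=4): matches 3 b row(s) → 3 output row(s).
- 5 b row(s) had no a match → kept, a columns NULL.
Total: 15 matched + 5 padded = 20 rows.

20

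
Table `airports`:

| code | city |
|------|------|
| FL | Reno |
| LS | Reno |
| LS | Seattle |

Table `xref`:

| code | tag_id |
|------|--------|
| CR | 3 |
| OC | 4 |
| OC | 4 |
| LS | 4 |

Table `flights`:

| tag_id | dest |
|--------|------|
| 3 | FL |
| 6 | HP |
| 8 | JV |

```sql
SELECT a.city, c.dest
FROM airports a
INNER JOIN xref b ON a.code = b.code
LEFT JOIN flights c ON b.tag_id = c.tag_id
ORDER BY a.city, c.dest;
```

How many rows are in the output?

Step 1 — a INNER JOIN b on code → 2 row(s).
Then LEFT JOIN `flights c` on tag_id: each of those 2 rows is kept; rows whose b.tag_id has no match in c get NULL for c's columns.
Result: 2 row(s).

2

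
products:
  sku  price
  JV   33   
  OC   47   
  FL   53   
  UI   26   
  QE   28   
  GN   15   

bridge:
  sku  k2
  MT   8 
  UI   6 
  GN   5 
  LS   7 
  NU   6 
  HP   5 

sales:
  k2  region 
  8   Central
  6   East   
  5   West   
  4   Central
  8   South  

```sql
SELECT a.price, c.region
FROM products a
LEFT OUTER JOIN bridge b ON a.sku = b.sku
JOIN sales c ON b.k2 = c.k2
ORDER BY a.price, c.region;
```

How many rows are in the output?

2

Joins associate left-to-right: products LEFT JOIN bridge on sku gives 6 intermediate row(s).
Then INNER JOIN `sales c` on k2: keep only rows whose b.k2 appears in c.
Result: 2 row(s).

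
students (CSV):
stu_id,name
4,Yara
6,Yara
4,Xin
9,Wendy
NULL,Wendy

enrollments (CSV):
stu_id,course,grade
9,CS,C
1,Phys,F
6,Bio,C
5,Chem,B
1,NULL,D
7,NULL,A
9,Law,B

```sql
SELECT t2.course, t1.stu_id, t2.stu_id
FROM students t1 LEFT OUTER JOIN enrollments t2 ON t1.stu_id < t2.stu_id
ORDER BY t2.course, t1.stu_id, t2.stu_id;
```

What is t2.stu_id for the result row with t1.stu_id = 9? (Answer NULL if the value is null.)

NULL

LEFT JOIN keeps every row from `students`; unmatched rows get NULL for `enrollments`'s columns.
Matching on t1.stu_id < t2.stu_id. A NULL in a compared column never satisfies the condition.
Matched pairs: 13; unmatched t1 rows kept: 2.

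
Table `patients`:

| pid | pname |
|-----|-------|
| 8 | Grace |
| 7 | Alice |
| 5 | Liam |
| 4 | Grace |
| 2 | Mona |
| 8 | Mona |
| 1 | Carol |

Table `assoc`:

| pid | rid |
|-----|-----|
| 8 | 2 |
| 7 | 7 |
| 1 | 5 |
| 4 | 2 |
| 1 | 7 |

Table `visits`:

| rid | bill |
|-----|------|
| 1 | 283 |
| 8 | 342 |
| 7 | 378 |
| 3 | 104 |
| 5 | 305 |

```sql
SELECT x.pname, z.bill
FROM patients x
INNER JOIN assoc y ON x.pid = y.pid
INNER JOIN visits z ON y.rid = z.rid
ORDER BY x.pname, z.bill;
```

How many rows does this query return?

Evaluate left to right. First `patients x INNER JOIN assoc y` on pid: 6 row(s).
Then INNER JOIN `visits z` on rid: keep only rows whose y.rid appears in z.
Result: 3 row(s).

3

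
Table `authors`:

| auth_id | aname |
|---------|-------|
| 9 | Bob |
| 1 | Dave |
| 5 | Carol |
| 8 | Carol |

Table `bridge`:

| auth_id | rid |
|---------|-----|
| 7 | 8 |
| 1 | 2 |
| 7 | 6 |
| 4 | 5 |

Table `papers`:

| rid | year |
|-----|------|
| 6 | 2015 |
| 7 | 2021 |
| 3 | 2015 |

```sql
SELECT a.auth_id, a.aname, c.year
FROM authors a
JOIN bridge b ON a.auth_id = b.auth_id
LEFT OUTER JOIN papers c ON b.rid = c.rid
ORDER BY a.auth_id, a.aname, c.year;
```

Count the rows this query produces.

1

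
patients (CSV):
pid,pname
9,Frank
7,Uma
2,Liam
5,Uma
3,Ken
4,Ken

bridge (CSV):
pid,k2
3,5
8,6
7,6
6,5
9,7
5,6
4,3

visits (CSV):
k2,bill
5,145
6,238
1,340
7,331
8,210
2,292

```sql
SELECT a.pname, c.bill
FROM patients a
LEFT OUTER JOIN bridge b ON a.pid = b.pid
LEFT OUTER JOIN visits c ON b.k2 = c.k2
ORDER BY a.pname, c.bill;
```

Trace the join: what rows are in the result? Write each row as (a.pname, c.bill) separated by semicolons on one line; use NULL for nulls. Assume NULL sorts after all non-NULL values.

(Frank, 331); (Ken, 145); (Ken, NULL); (Liam, NULL); (Uma, 238); (Uma, 238)

Step 1 — a LEFT JOIN b on pid → 6 row(s).
Then LEFT JOIN `visits c` on k2: each of those 6 rows is kept; rows whose b.k2 has no match in c get NULL for c's columns.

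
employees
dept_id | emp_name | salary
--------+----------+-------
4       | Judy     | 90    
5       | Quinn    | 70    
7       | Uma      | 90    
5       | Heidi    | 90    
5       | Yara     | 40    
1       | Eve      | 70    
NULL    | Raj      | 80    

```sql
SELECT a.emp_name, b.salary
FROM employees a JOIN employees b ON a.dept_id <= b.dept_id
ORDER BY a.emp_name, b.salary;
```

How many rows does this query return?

24

INNER JOIN keeps only pairs where the ON condition holds.
Matching on a.dept_id <= b.dept_id. A NULL in a compared column never satisfies the condition.
- a (dept_id=4) pairs with 5 row(s) of b.
- a (dept_id=5) pairs with 4 row(s) of b.
- a (dept_id=7) pairs with 1 row(s) of b.
- a (dept_id=5) pairs with 4 row(s) of b.
- a (dept_id=5) pairs with 4 row(s) of b.
- a (dept_id=1) pairs with 6 row(s) of b.
- a (dept_id=NULL) has no partner → excluded.
Total: 24 rows.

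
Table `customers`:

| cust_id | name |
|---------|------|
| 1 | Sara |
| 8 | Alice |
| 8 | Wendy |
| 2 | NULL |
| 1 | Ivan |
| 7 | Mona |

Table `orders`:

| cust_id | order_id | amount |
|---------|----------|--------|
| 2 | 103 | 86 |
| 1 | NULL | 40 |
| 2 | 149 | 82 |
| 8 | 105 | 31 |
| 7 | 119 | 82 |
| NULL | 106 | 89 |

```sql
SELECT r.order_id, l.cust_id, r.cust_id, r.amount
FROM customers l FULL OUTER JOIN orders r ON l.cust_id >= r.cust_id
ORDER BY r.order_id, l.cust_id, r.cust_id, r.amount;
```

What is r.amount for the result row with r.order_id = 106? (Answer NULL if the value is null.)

89

FULL OUTER JOIN keeps every row from both sides; unmatched rows get NULL for the other side's columns.
Matching on l.cust_id >= r.cust_id. A NULL in a compared column never satisfies the condition.
Matched pairs: 19; unmatched l rows kept: 0; unmatched r rows kept: 1.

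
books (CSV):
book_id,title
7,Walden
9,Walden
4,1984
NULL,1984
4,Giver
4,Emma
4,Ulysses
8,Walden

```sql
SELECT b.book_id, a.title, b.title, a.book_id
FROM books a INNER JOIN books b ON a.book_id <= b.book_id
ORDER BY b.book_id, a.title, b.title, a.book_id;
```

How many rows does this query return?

INNER JOIN keeps only pairs where the ON condition holds.
Matching on a.book_id <= b.book_id. A NULL in a compared column never satisfies the condition.
Matched pairs: 34.
Total: 34 rows.

34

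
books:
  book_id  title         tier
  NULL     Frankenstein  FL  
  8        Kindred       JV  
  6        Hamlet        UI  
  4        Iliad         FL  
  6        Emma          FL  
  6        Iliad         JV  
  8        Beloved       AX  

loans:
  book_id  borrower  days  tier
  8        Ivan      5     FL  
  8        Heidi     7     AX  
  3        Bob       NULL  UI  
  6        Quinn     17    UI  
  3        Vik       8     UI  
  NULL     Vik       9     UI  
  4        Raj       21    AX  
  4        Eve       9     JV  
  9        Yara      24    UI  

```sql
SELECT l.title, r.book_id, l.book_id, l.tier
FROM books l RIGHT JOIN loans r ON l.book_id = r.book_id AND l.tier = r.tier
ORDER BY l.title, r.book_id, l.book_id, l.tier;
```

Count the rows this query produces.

RIGHT JOIN keeps every row from `loans`; unmatched rows get NULL for `books`'s columns.
Matching on l.book_id = r.book_id AND l.tier = r.tier. A NULL in a compared column never satisfies the condition.
- l row (book_id=NULL, tier=FL): no match.
- l row (book_id=8, tier=JV): no match.
- l row (book_id=6, tier=UI): matches 1 r row(s) → 1 output row(s).
- l row (book_id=4, tier=FL): no match.
- l row (book_id=6, tier=FL): no match.
- l row (book_id=6, tier=JV): no match.
- l row (book_id=8, tier=AX): matches 1 r row(s) → 1 output row(s).
- plus 7 unmatched r row(s), each kept with NULL l columns.
Total: 2 matched + 7 padded = 9 rows.

9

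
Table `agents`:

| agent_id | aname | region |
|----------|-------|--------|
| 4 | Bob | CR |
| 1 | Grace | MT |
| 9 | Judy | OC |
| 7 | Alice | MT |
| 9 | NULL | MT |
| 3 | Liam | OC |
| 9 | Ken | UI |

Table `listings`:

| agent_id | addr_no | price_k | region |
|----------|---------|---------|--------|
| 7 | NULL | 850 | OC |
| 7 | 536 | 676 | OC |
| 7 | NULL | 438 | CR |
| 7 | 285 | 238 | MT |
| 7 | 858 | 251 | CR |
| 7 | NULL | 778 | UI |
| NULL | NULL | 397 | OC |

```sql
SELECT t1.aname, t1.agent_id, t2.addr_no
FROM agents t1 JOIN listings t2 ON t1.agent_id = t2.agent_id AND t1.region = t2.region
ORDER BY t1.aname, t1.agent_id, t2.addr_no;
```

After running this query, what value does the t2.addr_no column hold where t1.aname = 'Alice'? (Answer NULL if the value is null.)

285

INNER JOIN keeps only pairs where the ON condition holds.
Matching on t1.agent_id = t2.agent_id AND t1.region = t2.region. A NULL in a compared column never satisfies the condition.
- agent_id=4, region=CR: no matching t2 row, dropped.
- agent_id=1, region=MT: no matching t2 row, dropped.
- agent_id=9, region=OC: no matching t2 row, dropped.
- agent_id=7, region=MT: 1 matching t2 row(s), so 1 row(s) emitted.
- agent_id=9, region=MT: no matching t2 row, dropped.
- agent_id=3, region=OC: no matching t2 row, dropped.
- agent_id=9, region=UI: no matching t2 row, dropped.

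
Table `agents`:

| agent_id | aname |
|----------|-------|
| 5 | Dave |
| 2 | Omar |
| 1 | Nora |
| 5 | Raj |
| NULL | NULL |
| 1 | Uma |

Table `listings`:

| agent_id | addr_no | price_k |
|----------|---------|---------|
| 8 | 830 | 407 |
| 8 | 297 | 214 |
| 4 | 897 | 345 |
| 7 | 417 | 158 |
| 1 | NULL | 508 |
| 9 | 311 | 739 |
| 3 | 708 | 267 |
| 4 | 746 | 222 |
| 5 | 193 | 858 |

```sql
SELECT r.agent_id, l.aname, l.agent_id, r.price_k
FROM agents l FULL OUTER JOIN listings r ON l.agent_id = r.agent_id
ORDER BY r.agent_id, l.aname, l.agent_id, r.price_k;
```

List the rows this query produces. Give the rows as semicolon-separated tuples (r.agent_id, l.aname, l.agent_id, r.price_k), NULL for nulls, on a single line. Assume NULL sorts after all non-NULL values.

FULL OUTER JOIN keeps every row from both sides; unmatched rows get NULL for the other side's columns.
Matching on l.agent_id = r.agent_id. A NULL in a compared column never satisfies the condition.
- l row (agent_id=5): matches 1 r row(s) → 1 output row(s).
- l row (agent_id=2): no match → kept, r columns NULL.
- l row (agent_id=1): matches 1 r row(s) → 1 output row(s).
- l row (agent_id=5): matches 1 r row(s) → 1 output row(s).
- l row (agent_id=NULL): no match → kept, r columns NULL.
- l row (agent_id=1): matches 1 r row(s) → 1 output row(s).
- 7 r row(s) had no l match → kept, l columns NULL.

(1, Nora, 1, 508); (1, Uma, 1, 508); (3, NULL, NULL, 267); (4, NULL, NULL, 222); (4, NULL, NULL, 345); (5, Dave, 5, 858); (5, Raj, 5, 858); (7, NULL, NULL, 158); (8, NULL, NULL, 214); (8, NULL, NULL, 407); (9, NULL, NULL, 739); (NULL, Omar, 2, NULL); (NULL, NULL, NULL, NULL)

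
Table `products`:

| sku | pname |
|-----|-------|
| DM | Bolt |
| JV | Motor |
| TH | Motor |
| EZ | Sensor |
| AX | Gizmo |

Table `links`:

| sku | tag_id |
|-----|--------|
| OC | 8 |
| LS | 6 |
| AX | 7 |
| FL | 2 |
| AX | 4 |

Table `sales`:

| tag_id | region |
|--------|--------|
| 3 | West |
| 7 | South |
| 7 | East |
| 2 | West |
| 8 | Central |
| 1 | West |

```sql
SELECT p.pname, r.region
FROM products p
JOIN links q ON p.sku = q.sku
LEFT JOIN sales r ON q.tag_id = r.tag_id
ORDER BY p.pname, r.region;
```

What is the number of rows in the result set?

Evaluate left to right. First `products p INNER JOIN links q` on sku: 2 row(s).
Then LEFT JOIN `sales r` on tag_id: each of those 2 rows is kept; rows whose q.tag_id has no match in r get NULL for r's columns.
Result: 3 row(s).

3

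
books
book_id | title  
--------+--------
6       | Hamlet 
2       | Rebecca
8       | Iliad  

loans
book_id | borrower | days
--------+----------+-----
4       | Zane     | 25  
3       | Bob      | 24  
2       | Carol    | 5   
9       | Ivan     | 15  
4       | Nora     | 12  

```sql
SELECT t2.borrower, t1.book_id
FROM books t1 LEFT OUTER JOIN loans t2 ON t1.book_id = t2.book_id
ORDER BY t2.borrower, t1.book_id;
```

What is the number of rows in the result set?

LEFT JOIN keeps every row from `books`; unmatched rows get NULL for `loans`'s columns.
Matching on t1.book_id = t2.book_id.
- t1 (book_id=6) has no partner → padded with NULL.
- t1 (book_id=2) pairs with 1 row(s) of t2.
- t1 (book_id=8) has no partner → padded with NULL.
Total: 1 matched + 2 padded = 3 rows.

3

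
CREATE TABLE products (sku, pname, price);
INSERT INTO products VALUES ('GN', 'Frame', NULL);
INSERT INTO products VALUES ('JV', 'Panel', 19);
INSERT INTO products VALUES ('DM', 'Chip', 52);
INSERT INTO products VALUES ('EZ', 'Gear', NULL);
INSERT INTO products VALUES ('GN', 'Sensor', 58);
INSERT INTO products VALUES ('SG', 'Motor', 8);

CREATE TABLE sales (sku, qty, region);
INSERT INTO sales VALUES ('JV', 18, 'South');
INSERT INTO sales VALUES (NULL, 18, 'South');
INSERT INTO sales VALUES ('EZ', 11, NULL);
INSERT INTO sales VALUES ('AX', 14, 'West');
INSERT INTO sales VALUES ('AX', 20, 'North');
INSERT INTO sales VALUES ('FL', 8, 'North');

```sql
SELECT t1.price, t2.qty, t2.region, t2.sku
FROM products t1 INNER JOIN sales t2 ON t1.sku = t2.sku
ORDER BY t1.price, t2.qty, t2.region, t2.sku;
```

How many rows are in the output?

INNER JOIN keeps only pairs where the ON condition holds.
Matching on t1.sku = t2.sku. A NULL in a compared column never satisfies the condition.
- t1[0] sku=GN → no match; dropped.
- t1[1] sku=JV → 1 match(es) in t2 → 1 row(s).
- t1[2] sku=DM → no match; dropped.
- t1[3] sku=EZ → 1 match(es) in t2 → 1 row(s).
- t1[4] sku=GN → no match; dropped.
- t1[5] sku=SG → no match; dropped.
Total: 2 rows.

2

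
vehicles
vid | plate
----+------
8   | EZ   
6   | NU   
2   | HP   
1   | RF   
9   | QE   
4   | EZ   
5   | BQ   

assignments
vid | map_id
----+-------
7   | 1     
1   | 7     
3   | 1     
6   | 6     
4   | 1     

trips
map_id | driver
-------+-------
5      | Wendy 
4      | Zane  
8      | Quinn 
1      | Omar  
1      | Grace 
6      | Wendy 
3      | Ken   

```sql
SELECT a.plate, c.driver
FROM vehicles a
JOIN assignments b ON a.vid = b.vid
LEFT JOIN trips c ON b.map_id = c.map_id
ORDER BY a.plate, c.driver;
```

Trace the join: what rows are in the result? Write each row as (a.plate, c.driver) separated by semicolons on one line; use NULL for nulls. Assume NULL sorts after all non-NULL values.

(EZ, Grace); (EZ, Omar); (NU, Wendy); (RF, NULL)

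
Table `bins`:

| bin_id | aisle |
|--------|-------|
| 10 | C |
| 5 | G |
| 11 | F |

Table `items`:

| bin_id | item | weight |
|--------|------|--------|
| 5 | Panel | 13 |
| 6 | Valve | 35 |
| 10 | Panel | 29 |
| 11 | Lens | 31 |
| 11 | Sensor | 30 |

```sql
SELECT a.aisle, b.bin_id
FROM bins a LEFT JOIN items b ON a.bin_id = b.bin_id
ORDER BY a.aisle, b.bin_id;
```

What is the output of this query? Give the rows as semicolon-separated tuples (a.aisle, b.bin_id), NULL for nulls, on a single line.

(C, 10); (F, 11); (F, 11); (G, 5)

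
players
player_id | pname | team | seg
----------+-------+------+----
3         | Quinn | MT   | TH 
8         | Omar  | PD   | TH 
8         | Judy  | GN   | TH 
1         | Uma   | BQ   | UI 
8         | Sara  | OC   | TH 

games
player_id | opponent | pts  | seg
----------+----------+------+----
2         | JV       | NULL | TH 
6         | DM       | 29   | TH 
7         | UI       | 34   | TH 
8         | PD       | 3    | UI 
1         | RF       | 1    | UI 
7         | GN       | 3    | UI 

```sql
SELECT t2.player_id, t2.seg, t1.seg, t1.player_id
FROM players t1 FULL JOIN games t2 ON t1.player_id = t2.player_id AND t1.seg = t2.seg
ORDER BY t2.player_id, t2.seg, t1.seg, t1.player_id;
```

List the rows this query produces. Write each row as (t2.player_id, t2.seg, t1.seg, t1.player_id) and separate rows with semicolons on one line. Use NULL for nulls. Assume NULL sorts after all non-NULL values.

FULL OUTER JOIN keeps every row from both sides; unmatched rows get NULL for the other side's columns.
Matching on t1.player_id = t2.player_id AND t1.seg = t2.seg.
- t1[0] player_id=3, seg=TH → no match; kept with NULLs on the t2 side.
- t1[1] player_id=8, seg=TH → no match; kept with NULLs on the t2 side.
- t1[2] player_id=8, seg=TH → no match; kept with NULLs on the t2 side.
- t1[3] player_id=1, seg=UI → 1 match(es) in t2 → 1 row(s).
- t1[4] player_id=8, seg=TH → no match; kept with NULLs on the t2 side.
- 5 row(s) from t2 found no t1 partner → padded with NULL.
After projecting and ordering:
t2.player_id | t2.seg | t1.seg | t1.player_id
1 | UI | UI | 1
2 | TH | NULL | NULL
6 | TH | NULL | NULL
7 | TH | NULL | NULL
7 | UI | NULL | NULL
8 | UI | NULL | NULL
NULL | NULL | TH | 3
NULL | NULL | TH | 8
NULL | NULL | TH | 8
NULL | NULL | TH | 8

(1, UI, UI, 1); (2, TH, NULL, NULL); (6, TH, NULL, NULL); (7, TH, NULL, NULL); (7, UI, NULL, NULL); (8, UI, NULL, NULL); (NULL, NULL, TH, 3); (NULL, NULL, TH, 8); (NULL, NULL, TH, 8); (NULL, NULL, TH, 8)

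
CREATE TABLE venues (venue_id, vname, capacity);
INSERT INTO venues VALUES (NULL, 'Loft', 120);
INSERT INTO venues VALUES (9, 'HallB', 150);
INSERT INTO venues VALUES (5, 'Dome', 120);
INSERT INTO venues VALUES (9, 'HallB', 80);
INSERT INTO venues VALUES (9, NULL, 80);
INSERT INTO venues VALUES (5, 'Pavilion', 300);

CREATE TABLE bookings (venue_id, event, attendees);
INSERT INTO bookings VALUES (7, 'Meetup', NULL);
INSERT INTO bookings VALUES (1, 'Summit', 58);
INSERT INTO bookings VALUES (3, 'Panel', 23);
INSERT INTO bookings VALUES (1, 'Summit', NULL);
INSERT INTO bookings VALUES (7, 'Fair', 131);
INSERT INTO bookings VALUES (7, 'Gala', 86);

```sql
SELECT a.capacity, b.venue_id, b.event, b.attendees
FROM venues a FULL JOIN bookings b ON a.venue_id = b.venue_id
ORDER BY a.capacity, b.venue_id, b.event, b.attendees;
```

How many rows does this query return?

FULL OUTER JOIN keeps every row from both sides; unmatched rows get NULL for the other side's columns.
Matching on a.venue_id = b.venue_id. A NULL in a compared column never satisfies the condition.
- a (venue_id=NULL) has no partner → padded with NULL.
- a (venue_id=9) has no partner → padded with NULL.
- a (venue_id=5) has no partner → padded with NULL.
- a (venue_id=9) has no partner → padded with NULL.
- a (venue_id=9) has no partner → padded with NULL.
- a (venue_id=5) has no partner → padded with NULL.
- 6 b row(s) had no a match → kept, a columns NULL.
Total: 0 matched + 12 padded = 12 rows.

12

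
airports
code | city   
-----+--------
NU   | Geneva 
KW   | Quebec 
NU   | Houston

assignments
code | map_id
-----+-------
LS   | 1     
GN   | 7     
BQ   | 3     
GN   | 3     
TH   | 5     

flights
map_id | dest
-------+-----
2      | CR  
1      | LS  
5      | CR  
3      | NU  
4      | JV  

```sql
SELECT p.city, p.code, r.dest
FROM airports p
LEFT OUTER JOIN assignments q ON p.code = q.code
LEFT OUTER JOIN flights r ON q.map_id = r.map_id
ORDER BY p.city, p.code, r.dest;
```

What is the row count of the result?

3

Step 1 — p LEFT JOIN q on code → 3 row(s).
Then LEFT JOIN `flights r` on map_id: each of those 3 rows is kept; rows whose q.map_id has no match in r get NULL for r's columns.
Result: 3 row(s).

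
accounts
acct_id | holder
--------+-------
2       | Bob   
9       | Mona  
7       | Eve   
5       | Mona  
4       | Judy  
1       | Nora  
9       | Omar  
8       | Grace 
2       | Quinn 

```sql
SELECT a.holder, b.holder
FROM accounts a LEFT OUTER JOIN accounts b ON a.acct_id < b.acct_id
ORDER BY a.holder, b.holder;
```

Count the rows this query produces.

LEFT JOIN keeps every row from `accounts a`; unmatched rows get NULL for `accounts b`'s columns.
Matching on a.acct_id < b.acct_id.
- acct_id=2: 6 matching b row(s), so 6 row(s) emitted.
- acct_id=9: no b row matches, row kept with b columns NULL.
- acct_id=7: 3 matching b row(s), so 3 row(s) emitted.
- acct_id=5: 4 matching b row(s), so 4 row(s) emitted.
- acct_id=4: 5 matching b row(s), so 5 row(s) emitted.
- acct_id=1: 8 matching b row(s), so 8 row(s) emitted.
- acct_id=9: no b row matches, row kept with b columns NULL.
- acct_id=8: 2 matching b row(s), so 2 row(s) emitted.
- acct_id=2: 6 matching b row(s), so 6 row(s) emitted.
Total: 34 matched + 2 padded = 36 rows.

36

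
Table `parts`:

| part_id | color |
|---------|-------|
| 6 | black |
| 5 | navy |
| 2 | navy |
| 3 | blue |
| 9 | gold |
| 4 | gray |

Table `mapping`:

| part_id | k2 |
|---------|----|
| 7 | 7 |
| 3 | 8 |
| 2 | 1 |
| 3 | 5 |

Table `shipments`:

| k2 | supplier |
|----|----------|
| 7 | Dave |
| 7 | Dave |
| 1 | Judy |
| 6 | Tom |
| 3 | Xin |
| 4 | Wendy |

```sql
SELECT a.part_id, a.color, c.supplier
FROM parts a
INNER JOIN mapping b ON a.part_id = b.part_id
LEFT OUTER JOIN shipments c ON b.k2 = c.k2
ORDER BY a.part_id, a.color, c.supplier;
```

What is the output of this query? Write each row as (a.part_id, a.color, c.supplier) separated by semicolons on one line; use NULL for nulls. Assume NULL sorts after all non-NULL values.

Evaluate left to right. First `parts a INNER JOIN mapping b` on part_id: 3 row(s).
Then LEFT JOIN `shipments c` on k2: each of those 3 rows is kept; rows whose b.k2 has no match in c get NULL for c's columns.

(2, navy, Judy); (3, blue, NULL); (3, blue, NULL)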